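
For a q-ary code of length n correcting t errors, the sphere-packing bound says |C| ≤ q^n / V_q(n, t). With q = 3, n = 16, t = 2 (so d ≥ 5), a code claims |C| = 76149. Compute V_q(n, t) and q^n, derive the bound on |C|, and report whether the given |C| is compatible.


V_q(n, t) = 513, q^n = 43046721, Hamming bound = 83911, |C| = 76149 ≤ bound (satisfied).

Step 1: Compute V_q(n, t) = Σ_{j=0}^2 C(n, j) (q−1)^j.
  j = 0: C(16,0)·(2)^0 = 1·1 = 1.
  j = 1: C(16,1)·(2)^1 = 16·2 = 32.
  j = 2: C(16,2)·(2)^2 = 120·4 = 480.
  V_q(n, t) = 1 + 32 + 480 = 513.
Step 2: q^n = 3^16 = 43046721.
Step 3: Hamming bound ⌊q^n / V_q(n,t)⌋ = ⌊43046721/513⌋ = 83911.
Step 4: Compare |C| = 76149 to 83911: satisfied.
The claimed |C| lies below the Hamming bound.


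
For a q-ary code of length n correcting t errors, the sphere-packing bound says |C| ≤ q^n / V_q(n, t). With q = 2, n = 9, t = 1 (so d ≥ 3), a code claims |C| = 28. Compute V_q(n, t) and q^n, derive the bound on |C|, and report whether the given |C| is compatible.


V_q(n, t) = 10, q^n = 512, Hamming bound = 51, |C| = 28 ≤ bound (satisfied).

Step 1: Compute V_q(n, t) = Σ_{j=0}^1 C(n, j) (q−1)^j.
  j = 0: C(9,0)·(1)^0 = 1·1 = 1.
  j = 1: C(9,1)·(1)^1 = 9·1 = 9.
  V_q(n, t) = 1 + 9 = 10.
Step 2: q^n = 2^9 = 512.
Step 3: Hamming bound ⌊q^n / V_q(n,t)⌋ = ⌊512/10⌋ = 51.
Step 4: Compare |C| = 28 to 51: satisfied.
The claimed |C| lies below the Hamming bound.


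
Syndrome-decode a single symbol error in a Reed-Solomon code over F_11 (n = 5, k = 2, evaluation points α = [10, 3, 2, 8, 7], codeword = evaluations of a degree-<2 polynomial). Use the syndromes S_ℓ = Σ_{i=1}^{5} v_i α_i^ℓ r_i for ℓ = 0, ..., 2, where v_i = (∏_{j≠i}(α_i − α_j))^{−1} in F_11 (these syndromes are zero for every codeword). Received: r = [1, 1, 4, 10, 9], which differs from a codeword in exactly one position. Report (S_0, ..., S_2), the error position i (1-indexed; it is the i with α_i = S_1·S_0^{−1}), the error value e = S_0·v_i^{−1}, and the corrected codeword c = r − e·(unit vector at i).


S = (6, 7, 10), error at position 2, error magnitude e = 7, c = [1, 5, 4, 10, 9].

Step 1: column multipliers v_i = (∏_{j≠i}(α_i − α_j))^{−1} mod 11.
  i = 1 (α = 10): (10−3)(10−2)(10−8)(10−7) = 7·8·2·3 = 336 ≡ 6, so v_1 = 6^{−1} = 2 (mod 11).
  i = 2 (α = 3): (3−10)(3−2)(3−8)(3−7) = (−7)·1·(−5)·(−4) = −140 ≡ 3, so v_2 = 3^{−1} = 4 (mod 11).
  i = 3 (α = 2): (2−10)(2−3)(2−8)(2−7) = (−8)·(−1)·(−6)·(−5) = 240 ≡ 9, so v_3 = 9^{−1} = 5 (mod 11).
  i = 4 (α = 8): (8−10)(8−3)(8−2)(8−7) = (−2)·5·6·1 = −60 ≡ 6, so v_4 = 6^{−1} = 2 (mod 11).
  i = 5 (α = 7): (7−10)(7−3)(7−2)(7−8) = (−3)·4·5·(−1) = 60 ≡ 5, so v_5 = 5^{−1} = 9 (mod 11).
  v = [2, 4, 5, 2, 9].
Step 2: syndromes of r = [1, 1, 4, 10, 9] (all sums mod 11).
  S_0 = Σ v_i r_i = 2·1 + 4·1 + 5·4 + 2·10 + 9·9 = 127 ≡ 6.
  S_1 = Σ v_i α_i r_i = 2·10·1 + 4·3·1 + 5·2·4 + 2·8·10 + 9·7·9 = 799 ≡ 7.
  α_i^2 mod 11 = [1, 9, 4, 9, 5].
  S_2 = Σ v_i α_i^2 r_i = 2·1·1 + 4·9·1 + 5·4·4 + 2·9·10 + 9·5·9 = 703 ≡ 10.
  S = (6, 7, 10) ≠ 0, so r is not a codeword (an error is present).
Step 3: locate the error. For a single error e at position i, S_ℓ = v_i·e·α_i^ℓ, so α_err = S_1/S_0.
  S_0^{−1} = 6^{−1} = 2 (mod 11), so α_err = 7·2 = 14 ≡ 3 = α_2. Error position i = 2.
  Consistency check: S_2/S_1 = 10·8 = 80 ≡ 3 = α_err ✓ (single-error assumption holds).
Step 4: error magnitude e = S_0/v_2 = S_0·∏_{j≠2}(α_2 − α_j) = 6·3 = 18 ≡ 7 (mod 11).
Step 5: correct position 2: c_2 = r_2 − e = 1 − 7 ≡ 5 (mod 11). Hence c = [1, 5, 4, 10, 9].
  Check: interpolating c through the α_i gives m(x) = 2 + 1·x (degree < 2) with m(α_i) = c_i for every i, so c is indeed a codeword.


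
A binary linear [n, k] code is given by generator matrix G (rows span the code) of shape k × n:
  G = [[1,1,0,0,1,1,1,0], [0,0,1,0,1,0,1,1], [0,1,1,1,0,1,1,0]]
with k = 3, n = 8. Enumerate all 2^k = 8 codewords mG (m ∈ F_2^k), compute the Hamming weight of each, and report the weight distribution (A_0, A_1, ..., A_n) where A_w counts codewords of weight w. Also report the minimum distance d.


Weight distribution: A_0 = 1, A_4 = 3, A_5 = 4. Minimum distance d = 4.

Enumerate all 2^3 = 8 messages m ∈ F_2^3.
For each, compute codeword c = mG in F_2^8, then tally its weight.
  m = 000 → c = 00000000, weight = 0.
  m = 100 → c = 11001110, weight = 5.
  m = 010 → c = 00101011, weight = 4.
  m = 110 → c = 11100101, weight = 5.
  m = 001 → c = 01110110, weight = 5.
  m = 101 → c = 10111000, weight = 4.
  m = 011 → c = 01011101, weight = 5.
  m = 111 → c = 10010011, weight = 4.
Tally weights:
  weight 0: 1 codewords.
  weight 4: 3 codewords.
  weight 5: 4 codewords.
Minimum distance d = smallest w > 0 with A_w > 0 = 4.
Sanity: Σ A_w = 8 = 2^3 = 8 ✓.


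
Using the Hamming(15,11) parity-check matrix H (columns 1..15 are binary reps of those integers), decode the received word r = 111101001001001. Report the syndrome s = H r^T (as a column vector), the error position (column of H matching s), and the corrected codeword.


s = (1, 0, 0, 0)^T, error position = 8, corrected codeword c = 111101011001001

Compute s = H r^T mod 2 one row at a time:
  s_1 = 0 + 1 + 0 + 0 + 1 + 0 + 0 + 1 = 3 ≡ 1 (mod 2).
  s_2 = 1 + 0 + 1 + 0 + 1 + 0 + 0 + 1 = 4 ≡ 0 (mod 2).
  s_3 = 1 + 1 + 1 + 0 + 0 + 0 + 0 + 1 = 4 ≡ 0 (mod 2).
  s_4 = 1 + 1 + 0 + 0 + 1 + 0 + 0 + 1 = 4 ≡ 0 (mod 2).
s = (1, 0, 0, 0)^T — this equals column 8 of H (binary 1000), so error is at position 8.
Correct: flip bit 8 of r = 111101001001001 to get c = 111101011001001.


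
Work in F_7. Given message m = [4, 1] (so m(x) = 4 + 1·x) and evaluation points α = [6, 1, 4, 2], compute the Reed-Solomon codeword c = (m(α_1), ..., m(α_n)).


c = [3, 5, 1, 6]

Message polynomial: m(x) = 4 + 1·x (mod 7).
For each evaluation point α_i, compute m(α_i) mod 7:
  α_1 = 6: Horner steps 1 → 3, so m(6) = 3.
  α_2 = 1: Horner steps 1 → 5, so m(1) = 5.
  α_3 = 4: Horner steps 1 → 1, so m(4) = 1.
  α_4 = 2: Horner steps 1 → 6, so m(2) = 6.
Codeword c = [3, 5, 1, 6] ∈ F_7^4.


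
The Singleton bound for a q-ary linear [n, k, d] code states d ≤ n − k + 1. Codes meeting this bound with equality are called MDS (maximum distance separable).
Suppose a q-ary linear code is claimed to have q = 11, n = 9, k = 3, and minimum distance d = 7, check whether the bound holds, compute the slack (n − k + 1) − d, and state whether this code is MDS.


Singleton RHS = n − k + 1 = 7, slack = 0, bound satisfied, MDS.

Singleton bound: d ≤ n − k + 1.
Here n = 9, k = 3, so n − k + 1 = 7.
Given d = 7, check d ≤ 7: YES.
Slack = (n − k + 1) − d = 0.
The code is MDS (slack = 0).
Description: the claimed parameters are [9, 3, 7]_11; such a code would be MDS (meets Singleton bound).


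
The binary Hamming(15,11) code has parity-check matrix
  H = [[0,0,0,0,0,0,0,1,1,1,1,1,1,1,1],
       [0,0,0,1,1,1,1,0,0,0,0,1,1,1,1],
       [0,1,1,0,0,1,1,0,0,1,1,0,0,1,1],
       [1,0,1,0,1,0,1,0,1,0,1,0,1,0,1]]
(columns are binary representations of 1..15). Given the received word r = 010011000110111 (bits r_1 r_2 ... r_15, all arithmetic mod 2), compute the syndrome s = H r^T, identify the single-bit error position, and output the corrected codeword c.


s = (1, 1, 0, 0)^T, error position = 12, corrected codeword c = 010011000111111

Compute s = H r^T mod 2 one row at a time:
  s_1 = 0 + 0 + 1 + 1 + 0 + 1 + 1 + 1 = 5 ≡ 1 (mod 2).
  s_2 = 0 + 1 + 1 + 0 + 0 + 1 + 1 + 1 = 5 ≡ 1 (mod 2).
  s_3 = 1 + 0 + 1 + 0 + 1 + 1 + 1 + 1 = 6 ≡ 0 (mod 2).
  s_4 = 0 + 0 + 1 + 0 + 0 + 1 + 1 + 1 = 4 ≡ 0 (mod 2).
s = (1, 1, 0, 0)^T — this equals column 12 of H (binary 1100), so error is at position 12.
Correct: flip bit 12 of r = 010011000110111 to get c = 010011000111111.


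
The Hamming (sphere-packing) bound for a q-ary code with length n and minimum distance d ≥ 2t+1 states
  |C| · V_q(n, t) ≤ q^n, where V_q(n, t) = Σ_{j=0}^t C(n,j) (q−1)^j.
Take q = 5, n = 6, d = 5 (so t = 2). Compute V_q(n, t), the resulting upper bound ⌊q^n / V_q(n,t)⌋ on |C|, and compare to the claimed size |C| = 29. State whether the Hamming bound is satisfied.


V_q(n, t) = 265, q^n = 15625, Hamming bound = 58, |C| = 29 ≤ bound (satisfied).

Step 1: Compute V_q(n, t) = Σ_{j=0}^2 C(n, j) (q−1)^j.
  j = 0: C(6,0)·(4)^0 = 1·1 = 1.
  j = 1: C(6,1)·(4)^1 = 6·4 = 24.
  j = 2: C(6,2)·(4)^2 = 15·16 = 240.
  V_q(n, t) = 1 + 24 + 240 = 265.
Step 2: q^n = 5^6 = 15625.
Step 3: Hamming bound ⌊q^n / V_q(n,t)⌋ = ⌊15625/265⌋ = 58.
Step 4: Compare |C| = 29 to 58: satisfied.
The claimed |C| lies below the Hamming bound.


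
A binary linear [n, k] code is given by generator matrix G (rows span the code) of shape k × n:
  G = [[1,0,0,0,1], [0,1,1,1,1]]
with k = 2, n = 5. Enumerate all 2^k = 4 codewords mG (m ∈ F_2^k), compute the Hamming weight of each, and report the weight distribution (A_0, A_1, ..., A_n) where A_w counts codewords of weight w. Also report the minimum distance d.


Weight distribution: A_0 = 1, A_2 = 1, A_4 = 2. Minimum distance d = 2.

Enumerate all 2^2 = 4 messages m ∈ F_2^2.
For each, compute codeword c = mG in F_2^5, then tally its weight.
  m = 00 → c = 00000, weight = 0.
  m = 10 → c = 10001, weight = 2.
  m = 01 → c = 01111, weight = 4.
  m = 11 → c = 11110, weight = 4.
Tally weights:
  weight 0: 1 codewords.
  weight 2: 1 codewords.
  weight 4: 2 codewords.
Minimum distance d = smallest w > 0 with A_w > 0 = 2.
Sanity: Σ A_w = 4 = 2^2 = 4 ✓.


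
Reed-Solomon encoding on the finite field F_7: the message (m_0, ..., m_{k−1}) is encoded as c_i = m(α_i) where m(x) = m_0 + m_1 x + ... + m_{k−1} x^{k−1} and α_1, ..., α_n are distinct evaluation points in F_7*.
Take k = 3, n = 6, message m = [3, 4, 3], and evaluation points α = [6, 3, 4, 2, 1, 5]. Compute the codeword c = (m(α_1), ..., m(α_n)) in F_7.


c = [2, 0, 4, 2, 3, 0]

Message polynomial: m(x) = 3 + 4·x + 3·x^2 (mod 7).
For each evaluation point α_i, compute m(α_i) mod 7:
  α_1 = 6: Horner steps 3 → 1 → 2, so m(6) = 2.
  α_2 = 3: Horner steps 3 → 6 → 0, so m(3) = 0.
  α_3 = 4: Horner steps 3 → 2 → 4, so m(4) = 4.
  α_4 = 2: Horner steps 3 → 3 → 2, so m(2) = 2.
  α_5 = 1: Horner steps 3 → 0 → 3, so m(1) = 3.
  α_6 = 5: Horner steps 3 → 5 → 0, so m(5) = 0.
Codeword c = [2, 0, 4, 2, 3, 0] ∈ F_7^6.


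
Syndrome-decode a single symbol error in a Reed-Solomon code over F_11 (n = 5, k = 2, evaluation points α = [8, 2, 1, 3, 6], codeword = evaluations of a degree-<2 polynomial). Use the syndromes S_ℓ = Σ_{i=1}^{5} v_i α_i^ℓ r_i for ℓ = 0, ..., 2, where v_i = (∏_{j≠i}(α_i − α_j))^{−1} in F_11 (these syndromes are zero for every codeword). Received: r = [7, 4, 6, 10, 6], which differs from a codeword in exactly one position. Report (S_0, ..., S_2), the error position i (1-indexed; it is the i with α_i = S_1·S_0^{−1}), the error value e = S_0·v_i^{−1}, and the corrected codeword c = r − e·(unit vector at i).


S = (2, 2, 2), error at position 3, error magnitude e = 8, c = [7, 4, 9, 10, 6].

Step 1: column multipliers v_i = (∏_{j≠i}(α_i − α_j))^{−1} mod 11.
  i = 1 (α = 8): (8−2)(8−1)(8−3)(8−6) = 6·7·5·2 = 420 ≡ 2, so v_1 = 2^{−1} = 6 (mod 11).
  i = 2 (α = 2): (2−8)(2−1)(2−3)(2−6) = (−6)·1·(−1)·(−4) = −24 ≡ 9, so v_2 = 9^{−1} = 5 (mod 11).
  i = 3 (α = 1): (1−8)(1−2)(1−3)(1−6) = (−7)·(−1)·(−2)·(−5) = 70 ≡ 4, so v_3 = 4^{−1} = 3 (mod 11).
  i = 4 (α = 3): (3−8)(3−2)(3−1)(3−6) = (−5)·1·2·(−3) = 30 ≡ 8, so v_4 = 8^{−1} = 7 (mod 11).
  i = 5 (α = 6): (6−8)(6−2)(6−1)(6−3) = (−2)·4·5·3 = −120 ≡ 1, so v_5 = 1^{−1} = 1 (mod 11).
  v = [6, 5, 3, 7, 1].
Step 2: syndromes of r = [7, 4, 6, 10, 6] (all sums mod 11).
  S_0 = Σ v_i r_i = 6·7 + 5·4 + 3·6 + 7·10 + 1·6 = 156 ≡ 2.
  S_1 = Σ v_i α_i r_i = 6·8·7 + 5·2·4 + 3·1·6 + 7·3·10 + 1·6·6 = 640 ≡ 2.
  α_i^2 mod 11 = [9, 4, 1, 9, 3].
  S_2 = Σ v_i α_i^2 r_i = 6·9·7 + 5·4·4 + 3·1·6 + 7·9·10 + 1·3·6 = 1124 ≡ 2.
  S = (2, 2, 2) ≠ 0, so r is not a codeword (an error is present).
Step 3: locate the error. For a single error e at position i, S_ℓ = v_i·e·α_i^ℓ, so α_err = S_1/S_0.
  S_0^{−1} = 2^{−1} = 6 (mod 11), so α_err = 2·6 = 12 ≡ 1 = α_3. Error position i = 3.
  Consistency check: S_2/S_1 = 2·6 = 12 ≡ 1 = α_err ✓ (single-error assumption holds).
Step 4: error magnitude e = S_0/v_3 = S_0·∏_{j≠3}(α_3 − α_j) = 2·4 = 8 ≡ 8 (mod 11).
Step 5: correct position 3: c_3 = r_3 − e = 6 − 8 ≡ 9 (mod 11). Hence c = [7, 4, 9, 10, 6].
  Check: interpolating c through the α_i gives m(x) = 3 + 6·x (degree < 2) with m(α_i) = c_i for every i, so c is indeed a codeword.


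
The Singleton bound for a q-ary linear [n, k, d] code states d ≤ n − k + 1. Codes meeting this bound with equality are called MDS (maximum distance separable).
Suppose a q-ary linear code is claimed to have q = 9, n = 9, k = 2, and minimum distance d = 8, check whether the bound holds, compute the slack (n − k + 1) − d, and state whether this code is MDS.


Singleton RHS = n − k + 1 = 8, slack = 0, bound satisfied, MDS.

Singleton bound: d ≤ n − k + 1.
Here n = 9, k = 2, so n − k + 1 = 8.
Given d = 8, check d ≤ 8: YES.
Slack = (n − k + 1) − d = 0.
The code is MDS (slack = 0).
Description: the claimed parameters are [9, 2, 8]_9; such a code would be MDS (meets Singleton bound).


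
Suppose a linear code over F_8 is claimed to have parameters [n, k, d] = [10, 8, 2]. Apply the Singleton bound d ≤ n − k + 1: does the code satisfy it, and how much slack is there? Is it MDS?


Singleton RHS = n − k + 1 = 3, slack = 1, bound satisfied, not MDS.

Singleton bound: d ≤ n − k + 1.
Here n = 10, k = 8, so n − k + 1 = 3.
Given d = 2, check d ≤ 3: YES.
Slack = (n − k + 1) − d = 1.
The code is NOT MDS (slack = 1 > 0).
Description: the claimed parameters are [10, 8, 2]_8; such a code would be non-MDS.


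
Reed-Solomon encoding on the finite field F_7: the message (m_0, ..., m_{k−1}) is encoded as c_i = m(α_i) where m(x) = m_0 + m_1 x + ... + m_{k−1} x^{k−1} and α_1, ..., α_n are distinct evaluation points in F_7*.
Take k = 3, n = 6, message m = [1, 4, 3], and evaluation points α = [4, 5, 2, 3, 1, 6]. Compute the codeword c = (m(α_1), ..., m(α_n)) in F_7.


c = [2, 5, 0, 5, 1, 0]

Message polynomial: m(x) = 1 + 4·x + 3·x^2 (mod 7).
For each evaluation point α_i, compute m(α_i) mod 7:
  α_1 = 4: Horner steps 3 → 2 → 2, so m(4) = 2.
  α_2 = 5: Horner steps 3 → 5 → 5, so m(5) = 5.
  α_3 = 2: Horner steps 3 → 3 → 0, so m(2) = 0.
  α_4 = 3: Horner steps 3 → 6 → 5, so m(3) = 5.
  α_5 = 1: Horner steps 3 → 0 → 1, so m(1) = 1.
  α_6 = 6: Horner steps 3 → 1 → 0, so m(6) = 0.
Codeword c = [2, 5, 0, 5, 1, 0] ∈ F_7^6.


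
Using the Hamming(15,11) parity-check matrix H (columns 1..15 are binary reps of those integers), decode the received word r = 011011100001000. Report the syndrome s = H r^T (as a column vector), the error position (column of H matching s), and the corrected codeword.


s = (1, 0, 0, 1)^T, error position = 9, corrected codeword c = 011011101001000

Compute s = H r^T mod 2 one row at a time:
  s_1 = 0 + 0 + 0 + 0 + 1 + 0 + 0 + 0 = 1 ≡ 1 (mod 2).
  s_2 = 0 + 1 + 1 + 1 + 1 + 0 + 0 + 0 = 4 ≡ 0 (mod 2).
  s_3 = 1 + 1 + 1 + 1 + 0 + 0 + 0 + 0 = 4 ≡ 0 (mod 2).
  s_4 = 0 + 1 + 1 + 1 + 0 + 0 + 0 + 0 = 3 ≡ 1 (mod 2).
s = (1, 0, 0, 1)^T — this equals column 9 of H (binary 1001), so error is at position 9.
Correct: flip bit 9 of r = 011011100001000 to get c = 011011101001000.


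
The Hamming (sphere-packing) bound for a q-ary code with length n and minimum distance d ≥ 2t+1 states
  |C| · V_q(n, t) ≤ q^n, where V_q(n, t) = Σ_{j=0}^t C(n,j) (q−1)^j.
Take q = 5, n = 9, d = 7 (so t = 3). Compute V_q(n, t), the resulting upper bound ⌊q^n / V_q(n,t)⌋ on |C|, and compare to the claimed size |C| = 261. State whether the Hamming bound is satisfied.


V_q(n, t) = 5989, q^n = 1953125, Hamming bound = 326, |C| = 261 ≤ bound (satisfied).

Step 1: Compute V_q(n, t) = Σ_{j=0}^3 C(n, j) (q−1)^j.
  j = 0: C(9,0)·(4)^0 = 1·1 = 1.
  j = 1: C(9,1)·(4)^1 = 9·4 = 36.
  j = 2: C(9,2)·(4)^2 = 36·16 = 576.
  j = 3: C(9,3)·(4)^3 = 84·64 = 5376.
  V_q(n, t) = 1 + 36 + 576 + 5376 = 5989.
Step 2: q^n = 5^9 = 1953125.
Step 3: Hamming bound ⌊q^n / V_q(n,t)⌋ = ⌊1953125/5989⌋ = 326.
Step 4: Compare |C| = 261 to 326: satisfied.
The claimed |C| lies below the Hamming bound.


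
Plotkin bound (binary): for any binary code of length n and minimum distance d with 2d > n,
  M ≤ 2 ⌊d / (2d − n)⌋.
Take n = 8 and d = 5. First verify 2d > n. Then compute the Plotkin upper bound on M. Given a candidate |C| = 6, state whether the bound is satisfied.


Plotkin bound M ≤ 4; given |C| = 6 > bound (violated).

Check applicability: 2d = 10, n = 8.
2d − n = 2 > 0, so Plotkin applies.
Compute d/(2d−n) = 5/2 ≈ 2.5000.
⌊d/(2d−n)⌋ = 2.
Plotkin bound: M ≤ 2·2 = 4.
Given |C| = 6, check: VIOLATED.
This |C| is above the Plotkin bound, so no binary code with n = 8, d = 5 and 6 codewords exists.


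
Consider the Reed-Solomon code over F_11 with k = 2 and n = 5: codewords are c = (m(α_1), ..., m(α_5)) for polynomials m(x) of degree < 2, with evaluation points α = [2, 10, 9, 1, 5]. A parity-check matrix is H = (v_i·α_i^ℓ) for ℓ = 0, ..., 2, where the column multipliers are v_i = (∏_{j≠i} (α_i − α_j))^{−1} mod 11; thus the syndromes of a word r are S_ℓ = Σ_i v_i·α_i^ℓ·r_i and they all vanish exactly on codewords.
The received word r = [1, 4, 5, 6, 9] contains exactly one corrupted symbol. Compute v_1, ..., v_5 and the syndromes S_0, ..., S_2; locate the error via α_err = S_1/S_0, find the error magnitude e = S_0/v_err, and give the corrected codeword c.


S = (2, 2, 2), error at position 4, error magnitude e = 4, c = [1, 4, 5, 2, 9].

Step 1: column multipliers v_i = (∏_{j≠i}(α_i − α_j))^{−1} mod 11.
  i = 1 (α = 2): (2−10)(2−9)(2−1)(2−5) = (−8)·(−7)·1·(−3) = −168 ≡ 8, so v_1 = 8^{−1} = 7 (mod 11).
  i = 2 (α = 10): (10−2)(10−9)(10−1)(10−5) = 8·1·9·5 = 360 ≡ 8, so v_2 = 8^{−1} = 7 (mod 11).
  i = 3 (α = 9): (9−2)(9−10)(9−1)(9−5) = 7·(−1)·8·4 = −224 ≡ 7, so v_3 = 7^{−1} = 8 (mod 11).
  i = 4 (α = 1): (1−2)(1−10)(1−9)(1−5) = (−1)·(−9)·(−8)·(−4) = 288 ≡ 2, so v_4 = 2^{−1} = 6 (mod 11).
  i = 5 (α = 5): (5−2)(5−10)(5−9)(5−1) = 3·(−5)·(−4)·4 = 240 ≡ 9, so v_5 = 9^{−1} = 5 (mod 11).
  v = [7, 7, 8, 6, 5].
Step 2: syndromes of r = [1, 4, 5, 6, 9] (all sums mod 11).
  S_0 = Σ v_i r_i = 7·1 + 7·4 + 8·5 + 6·6 + 5·9 = 156 ≡ 2.
  S_1 = Σ v_i α_i r_i = 7·2·1 + 7·10·4 + 8·9·5 + 6·1·6 + 5·5·9 = 915 ≡ 2.
  α_i^2 mod 11 = [4, 1, 4, 1, 3].
  S_2 = Σ v_i α_i^2 r_i = 7·4·1 + 7·1·4 + 8·4·5 + 6·1·6 + 5·3·9 = 387 ≡ 2.
  S = (2, 2, 2) ≠ 0, so r is not a codeword (an error is present).
Step 3: locate the error. For a single error e at position i, S_ℓ = v_i·e·α_i^ℓ, so α_err = S_1/S_0.
  S_0^{−1} = 2^{−1} = 6 (mod 11), so α_err = 2·6 = 12 ≡ 1 = α_4. Error position i = 4.
  Consistency check: S_2/S_1 = 2·6 = 12 ≡ 1 = α_err ✓ (single-error assumption holds).
Step 4: error magnitude e = S_0/v_4 = S_0·∏_{j≠4}(α_4 − α_j) = 2·2 = 4 ≡ 4 (mod 11).
Step 5: correct position 4: c_4 = r_4 − e = 6 − 4 ≡ 2 (mod 11). Hence c = [1, 4, 5, 2, 9].
  Check: interpolating c through the α_i gives m(x) = 3 + 10·x (degree < 2) with m(α_i) = c_i for every i, so c is indeed a codeword.


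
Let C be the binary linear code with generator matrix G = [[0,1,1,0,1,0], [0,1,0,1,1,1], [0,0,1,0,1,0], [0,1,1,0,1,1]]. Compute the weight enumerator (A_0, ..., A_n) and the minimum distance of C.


Weight distribution: A_0 = 1, A_1 = 2, A_2 = 4, A_3 = 6, A_4 = 3. Minimum distance d = 1.

Enumerate all 2^4 = 16 messages m ∈ F_2^4.
For each, compute codeword c = mG in F_2^6, then tally its weight.
  m = 0000 → c = 000000, weight = 0.
  m = 1000 → c = 011010, weight = 3.
  m = 0100 → c = 010111, weight = 4.
  m = 1100 → c = 001101, weight = 3.
  m = 0010 → c = 001010, weight = 2.
  m = 1010 → c = 010000, weight = 1.
  m = 0110 → c = 011101, weight = 4.
  m = 1110 → c = 000111, weight = 3.
  m = 0001 → c = 011011, weight = 4.
  m = 1001 → c = 000001, weight = 1.
  m = 0101 → c = 001100, weight = 2.
  m = 1101 → c = 010110, weight = 3.
  m = 0011 → c = 010001, weight = 2.
  m = 1011 → c = 001011, weight = 3.
  m = 0111 → c = 000110, weight = 2.
  m = 1111 → c = 011100, weight = 3.
Tally weights:
  weight 0: 1 codewords.
  weight 1: 2 codewords.
  weight 2: 4 codewords.
  weight 3: 6 codewords.
  weight 4: 3 codewords.
Minimum distance d = smallest w > 0 with A_w > 0 = 1.
Sanity: Σ A_w = 16 = 2^4 = 16 ✓.


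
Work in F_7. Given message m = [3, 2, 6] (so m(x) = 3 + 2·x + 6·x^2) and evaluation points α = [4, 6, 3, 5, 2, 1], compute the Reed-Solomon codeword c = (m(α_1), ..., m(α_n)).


c = [2, 0, 0, 2, 3, 4]

Message polynomial: m(x) = 3 + 2·x + 6·x^2 (mod 7).
For each evaluation point α_i, compute m(α_i) mod 7:
  α_1 = 4: Horner steps 6 → 5 → 2, so m(4) = 2.
  α_2 = 6: Horner steps 6 → 3 → 0, so m(6) = 0.
  α_3 = 3: Horner steps 6 → 6 → 0, so m(3) = 0.
  α_4 = 5: Horner steps 6 → 4 → 2, so m(5) = 2.
  α_5 = 2: Horner steps 6 → 0 → 3, so m(2) = 3.
  α_6 = 1: Horner steps 6 → 1 → 4, so m(1) = 4.
Codeword c = [2, 0, 0, 2, 3, 4] ∈ F_7^6.


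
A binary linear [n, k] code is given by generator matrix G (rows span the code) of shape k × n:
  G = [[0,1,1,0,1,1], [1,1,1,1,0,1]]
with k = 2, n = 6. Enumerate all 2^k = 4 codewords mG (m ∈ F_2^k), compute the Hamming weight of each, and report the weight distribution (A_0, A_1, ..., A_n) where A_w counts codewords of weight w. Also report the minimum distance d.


Weight distribution: A_0 = 1, A_3 = 1, A_4 = 1, A_5 = 1. Minimum distance d = 3.

Enumerate all 2^2 = 4 messages m ∈ F_2^2.
For each, compute codeword c = mG in F_2^6, then tally its weight.
  m = 00 → c = 000000, weight = 0.
  m = 10 → c = 011011, weight = 4.
  m = 01 → c = 111101, weight = 5.
  m = 11 → c = 100110, weight = 3.
Tally weights:
  weight 0: 1 codewords.
  weight 3: 1 codewords.
  weight 4: 1 codewords.
  weight 5: 1 codewords.
Minimum distance d = smallest w > 0 with A_w > 0 = 3.
Sanity: Σ A_w = 4 = 2^2 = 4 ✓.


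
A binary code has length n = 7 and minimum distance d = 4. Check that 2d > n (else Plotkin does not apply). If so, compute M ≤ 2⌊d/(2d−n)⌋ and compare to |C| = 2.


Plotkin bound M ≤ 8; given |C| = 2 ≤ bound (satisfied).

Check applicability: 2d = 8, n = 7.
2d − n = 1 > 0, so Plotkin applies.
Compute d/(2d−n) = 4/1 ≈ 4.0000.
⌊d/(2d−n)⌋ = 4.
Plotkin bound: M ≤ 2·4 = 8.
Given |C| = 2, check: satisfied.
This |C| is below the Plotkin bound.


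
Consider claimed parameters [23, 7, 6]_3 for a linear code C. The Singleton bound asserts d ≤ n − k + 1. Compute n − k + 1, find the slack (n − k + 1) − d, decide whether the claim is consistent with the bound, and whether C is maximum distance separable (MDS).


Singleton RHS = n − k + 1 = 17, slack = 11, bound satisfied, not MDS.

Singleton bound: d ≤ n − k + 1.
Here n = 23, k = 7, so n − k + 1 = 17.
Given d = 6, check d ≤ 17: YES.
Slack = (n − k + 1) − d = 11.
The code is NOT MDS (slack = 11 > 0).
Description: the claimed parameters are [23, 7, 6]_3; such a code would be non-MDS.


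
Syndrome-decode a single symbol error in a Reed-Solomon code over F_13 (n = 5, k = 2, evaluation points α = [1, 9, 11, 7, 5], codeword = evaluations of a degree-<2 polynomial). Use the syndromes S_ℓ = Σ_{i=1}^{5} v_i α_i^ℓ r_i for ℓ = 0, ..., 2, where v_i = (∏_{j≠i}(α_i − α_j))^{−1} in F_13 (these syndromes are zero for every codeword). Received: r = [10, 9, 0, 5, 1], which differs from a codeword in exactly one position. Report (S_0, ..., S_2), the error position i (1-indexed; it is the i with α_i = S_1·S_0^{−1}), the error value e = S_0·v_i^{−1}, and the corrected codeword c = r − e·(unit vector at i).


S = (12, 12, 12), error at position 1, error magnitude e = 4, c = [6, 9, 0, 5, 1].

Step 1: column multipliers v_i = (∏_{j≠i}(α_i − α_j))^{−1} mod 13.
  i = 1 (α = 1): (1−9)(1−11)(1−7)(1−5) = (−8)·(−10)·(−6)·(−4) = 1920 ≡ 9, so v_1 = 9^{−1} = 3 (mod 13).
  i = 2 (α = 9): (9−1)(9−11)(9−7)(9−5) = 8·(−2)·2·4 = −128 ≡ 2, so v_2 = 2^{−1} = 7 (mod 13).
  i = 3 (α = 11): (11−1)(11−9)(11−7)(11−5) = 10·2·4·6 = 480 ≡ 12, so v_3 = 12^{−1} = 12 (mod 13).
  i = 4 (α = 7): (7−1)(7−9)(7−11)(7−5) = 6·(−2)·(−4)·2 = 96 ≡ 5, so v_4 = 5^{−1} = 8 (mod 13).
  i = 5 (α = 5): (5−1)(5−9)(5−11)(5−7) = 4·(−4)·(−6)·(−2) = −192 ≡ 3, so v_5 = 3^{−1} = 9 (mod 13).
  v = [3, 7, 12, 8, 9].
Step 2: syndromes of r = [10, 9, 0, 5, 1] (all sums mod 13).
  S_0 = Σ v_i r_i = 3·10 + 7·9 + 12·0 + 8·5 + 9·1 = 142 ≡ 12.
  S_1 = Σ v_i α_i r_i = 3·1·10 + 7·9·9 + 12·11·0 + 8·7·5 + 9·5·1 = 922 ≡ 12.
  α_i^2 mod 13 = [1, 3, 4, 10, 12].
  S_2 = Σ v_i α_i^2 r_i = 3·1·10 + 7·3·9 + 12·4·0 + 8·10·5 + 9·12·1 = 727 ≡ 12.
  S = (12, 12, 12) ≠ 0, so r is not a codeword (an error is present).
Step 3: locate the error. For a single error e at position i, S_ℓ = v_i·e·α_i^ℓ, so α_err = S_1/S_0.
  S_0^{−1} = 12^{−1} = 12 (mod 13), so α_err = 12·12 = 144 ≡ 1 = α_1. Error position i = 1.
  Consistency check: S_2/S_1 = 12·12 = 144 ≡ 1 = α_err ✓ (single-error assumption holds).
Step 4: error magnitude e = S_0/v_1 = S_0·∏_{j≠1}(α_1 − α_j) = 12·9 = 108 ≡ 4 (mod 13).
Step 5: correct position 1: c_1 = r_1 − e = 10 − 4 ≡ 6 (mod 13). Hence c = [6, 9, 0, 5, 1].
  Check: interpolating c through the α_i gives m(x) = 4 + 2·x (degree < 2) with m(α_i) = c_i for every i, so c is indeed a codeword.


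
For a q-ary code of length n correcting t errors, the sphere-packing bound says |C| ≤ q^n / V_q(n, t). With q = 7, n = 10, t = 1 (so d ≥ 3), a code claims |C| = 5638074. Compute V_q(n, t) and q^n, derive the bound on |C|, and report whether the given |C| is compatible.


V_q(n, t) = 61, q^n = 282475249, Hamming bound = 4630741, |C| = 5638074 > bound (violated).

Step 1: Compute V_q(n, t) = Σ_{j=0}^1 C(n, j) (q−1)^j.
  j = 0: C(10,0)·(6)^0 = 1·1 = 1.
  j = 1: C(10,1)·(6)^1 = 10·6 = 60.
  V_q(n, t) = 1 + 60 = 61.
Step 2: q^n = 7^10 = 282475249.
Step 3: Hamming bound ⌊q^n / V_q(n,t)⌋ = ⌊282475249/61⌋ = 4630741.
Step 4: Compare |C| = 5638074 to 4630741: violated.
The claimed |C| lies above the Hamming bound, so no 7-ary code of length 10 with d ≥ 3 can have 5638074 codewords.


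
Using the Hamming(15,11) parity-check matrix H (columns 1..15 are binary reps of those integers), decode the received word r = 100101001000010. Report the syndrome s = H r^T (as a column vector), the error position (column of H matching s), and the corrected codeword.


s = (0, 1, 0, 0)^T, error position = 4, corrected codeword c = 100001001000010

Compute s = H r^T mod 2 one row at a time:
  s_1 = 0 + 1 + 0 + 0 + 0 + 0 + 1 + 0 = 2 ≡ 0 (mod 2).
  s_2 = 1 + 0 + 1 + 0 + 0 + 0 + 1 + 0 = 3 ≡ 1 (mod 2).
  s_3 = 0 + 0 + 1 + 0 + 0 + 0 + 1 + 0 = 2 ≡ 0 (mod 2).
  s_4 = 1 + 0 + 0 + 0 + 1 + 0 + 0 + 0 = 2 ≡ 0 (mod 2).
s = (0, 1, 0, 0)^T — this equals column 4 of H (binary 0100), so error is at position 4.
Correct: flip bit 4 of r = 100101001000010 to get c = 100001001000010.


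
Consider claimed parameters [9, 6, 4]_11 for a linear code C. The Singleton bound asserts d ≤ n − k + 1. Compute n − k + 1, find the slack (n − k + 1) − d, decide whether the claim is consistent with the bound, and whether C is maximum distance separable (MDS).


Singleton RHS = n − k + 1 = 4, slack = 0, bound satisfied, MDS.

Singleton bound: d ≤ n − k + 1.
Here n = 9, k = 6, so n − k + 1 = 4.
Given d = 4, check d ≤ 4: YES.
Slack = (n − k + 1) − d = 0.
The code is MDS (slack = 0).
Description: the claimed parameters are [9, 6, 4]_11; such a code would be MDS (meets Singleton bound).


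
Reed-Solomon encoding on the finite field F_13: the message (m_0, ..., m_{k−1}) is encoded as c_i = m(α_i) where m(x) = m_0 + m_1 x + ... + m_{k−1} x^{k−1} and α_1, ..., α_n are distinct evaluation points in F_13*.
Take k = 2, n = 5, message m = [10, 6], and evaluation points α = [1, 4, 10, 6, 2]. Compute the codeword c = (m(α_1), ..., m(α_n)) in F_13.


c = [3, 8, 5, 7, 9]

Message polynomial: m(x) = 10 + 6·x (mod 13).
For each evaluation point α_i, compute m(α_i) mod 13:
  α_1 = 1: Horner steps 6 → 3, so m(1) = 3.
  α_2 = 4: Horner steps 6 → 8, so m(4) = 8.
  α_3 = 10: Horner steps 6 → 5, so m(10) = 5.
  α_4 = 6: Horner steps 6 → 7, so m(6) = 7.
  α_5 = 2: Horner steps 6 → 9, so m(2) = 9.
Codeword c = [3, 8, 5, 7, 9] ∈ F_13^5.


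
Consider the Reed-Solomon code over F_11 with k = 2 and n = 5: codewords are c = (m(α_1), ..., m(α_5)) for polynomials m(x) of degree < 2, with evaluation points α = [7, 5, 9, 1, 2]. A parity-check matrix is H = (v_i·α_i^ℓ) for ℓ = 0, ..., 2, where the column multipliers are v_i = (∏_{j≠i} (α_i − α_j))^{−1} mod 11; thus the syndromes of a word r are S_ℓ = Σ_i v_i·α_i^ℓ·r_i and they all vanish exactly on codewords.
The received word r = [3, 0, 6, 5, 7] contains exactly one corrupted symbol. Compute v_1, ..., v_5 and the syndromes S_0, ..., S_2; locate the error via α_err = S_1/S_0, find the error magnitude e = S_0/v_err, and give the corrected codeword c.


S = (10, 9, 7), error at position 5, error magnitude e = 6, c = [3, 0, 6, 5, 1].

Step 1: column multipliers v_i = (∏_{j≠i}(α_i − α_j))^{−1} mod 11.
  i = 1 (α = 7): (7−5)(7−9)(7−1)(7−2) = 2·(−2)·6·5 = −120 ≡ 1, so v_1 = 1^{−1} = 1 (mod 11).
  i = 2 (α = 5): (5−7)(5−9)(5−1)(5−2) = (−2)·(−4)·4·3 = 96 ≡ 8, so v_2 = 8^{−1} = 7 (mod 11).
  i = 3 (α = 9): (9−7)(9−5)(9−1)(9−2) = 2·4·8·7 = 448 ≡ 8, so v_3 = 8^{−1} = 7 (mod 11).
  i = 4 (α = 1): (1−7)(1−5)(1−9)(1−2) = (−6)·(−4)·(−8)·(−1) = 192 ≡ 5, so v_4 = 5^{−1} = 9 (mod 11).
  i = 5 (α = 2): (2−7)(2−5)(2−9)(2−1) = (−5)·(−3)·(−7)·1 = −105 ≡ 5, so v_5 = 5^{−1} = 9 (mod 11).
  v = [1, 7, 7, 9, 9].
Step 2: syndromes of r = [3, 0, 6, 5, 7] (all sums mod 11).
  S_0 = Σ v_i r_i = 1·3 + 7·0 + 7·6 + 9·5 + 9·7 = 153 ≡ 10.
  S_1 = Σ v_i α_i r_i = 1·7·3 + 7·5·0 + 7·9·6 + 9·1·5 + 9·2·7 = 570 ≡ 9.
  α_i^2 mod 11 = [5, 3, 4, 1, 4].
  S_2 = Σ v_i α_i^2 r_i = 1·5·3 + 7·3·0 + 7·4·6 + 9·1·5 + 9·4·7 = 480 ≡ 7.
  S = (10, 9, 7) ≠ 0, so r is not a codeword (an error is present).
Step 3: locate the error. For a single error e at position i, S_ℓ = v_i·e·α_i^ℓ, so α_err = S_1/S_0.
  S_0^{−1} = 10^{−1} = 10 (mod 11), so α_err = 9·10 = 90 ≡ 2 = α_5. Error position i = 5.
  Consistency check: S_2/S_1 = 7·5 = 35 ≡ 2 = α_err ✓ (single-error assumption holds).
Step 4: error magnitude e = S_0/v_5 = S_0·∏_{j≠5}(α_5 − α_j) = 10·5 = 50 ≡ 6 (mod 11).
Step 5: correct position 5: c_5 = r_5 − e = 7 − 6 ≡ 1 (mod 11). Hence c = [3, 0, 6, 5, 1].
  Check: interpolating c through the α_i gives m(x) = 9 + 7·x (degree < 2) with m(α_i) = c_i for every i, so c is indeed a codeword.


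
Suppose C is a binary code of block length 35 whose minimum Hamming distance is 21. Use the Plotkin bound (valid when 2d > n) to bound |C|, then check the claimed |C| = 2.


Plotkin bound M ≤ 6; given |C| = 2 ≤ bound (satisfied).

Check applicability: 2d = 42, n = 35.
2d − n = 7 > 0, so Plotkin applies.
Compute d/(2d−n) = 21/7 ≈ 3.0000.
⌊d/(2d−n)⌋ = 3.
Plotkin bound: M ≤ 2·3 = 6.
Given |C| = 2, check: satisfied.
This |C| is below the Plotkin bound.


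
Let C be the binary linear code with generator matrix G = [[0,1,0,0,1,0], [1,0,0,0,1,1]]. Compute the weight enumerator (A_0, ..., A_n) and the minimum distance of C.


Weight distribution: A_0 = 1, A_2 = 1, A_3 = 2. Minimum distance d = 2.

Enumerate all 2^2 = 4 messages m ∈ F_2^2.
For each, compute codeword c = mG in F_2^6, then tally its weight.
  m = 00 → c = 000000, weight = 0.
  m = 10 → c = 010010, weight = 2.
  m = 01 → c = 100011, weight = 3.
  m = 11 → c = 110001, weight = 3.
Tally weights:
  weight 0: 1 codewords.
  weight 2: 1 codewords.
  weight 3: 2 codewords.
Minimum distance d = smallest w > 0 with A_w > 0 = 2.
Sanity: Σ A_w = 4 = 2^2 = 4 ✓.


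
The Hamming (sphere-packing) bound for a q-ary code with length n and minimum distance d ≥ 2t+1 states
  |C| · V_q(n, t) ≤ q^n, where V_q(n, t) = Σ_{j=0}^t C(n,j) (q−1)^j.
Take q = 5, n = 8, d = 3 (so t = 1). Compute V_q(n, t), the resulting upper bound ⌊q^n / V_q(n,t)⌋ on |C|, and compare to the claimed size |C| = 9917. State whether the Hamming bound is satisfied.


V_q(n, t) = 33, q^n = 390625, Hamming bound = 11837, |C| = 9917 ≤ bound (satisfied).

Step 1: Compute V_q(n, t) = Σ_{j=0}^1 C(n, j) (q−1)^j.
  j = 0: C(8,0)·(4)^0 = 1·1 = 1.
  j = 1: C(8,1)·(4)^1 = 8·4 = 32.
  V_q(n, t) = 1 + 32 = 33.
Step 2: q^n = 5^8 = 390625.
Step 3: Hamming bound ⌊q^n / V_q(n,t)⌋ = ⌊390625/33⌋ = 11837.
Step 4: Compare |C| = 9917 to 11837: satisfied.
The claimed |C| lies below the Hamming bound.


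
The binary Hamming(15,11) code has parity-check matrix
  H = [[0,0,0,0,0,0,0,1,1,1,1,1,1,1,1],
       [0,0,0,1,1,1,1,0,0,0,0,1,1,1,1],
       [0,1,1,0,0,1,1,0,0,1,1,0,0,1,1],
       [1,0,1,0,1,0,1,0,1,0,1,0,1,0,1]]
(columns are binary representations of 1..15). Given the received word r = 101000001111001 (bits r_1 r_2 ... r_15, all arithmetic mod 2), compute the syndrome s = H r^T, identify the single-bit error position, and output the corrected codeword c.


s = (1, 0, 0, 1)^T, error position = 9, corrected codeword c = 101000000111001

Compute s = H r^T mod 2 one row at a time:
  s_1 = 0 + 1 + 1 + 1 + 1 + 0 + 0 + 1 = 5 ≡ 1 (mod 2).
  s_2 = 0 + 0 + 0 + 0 + 1 + 0 + 0 + 1 = 2 ≡ 0 (mod 2).
  s_3 = 0 + 1 + 0 + 0 + 1 + 1 + 0 + 1 = 4 ≡ 0 (mod 2).
  s_4 = 1 + 1 + 0 + 0 + 1 + 1 + 0 + 1 = 5 ≡ 1 (mod 2).
s = (1, 0, 0, 1)^T — this equals column 9 of H (binary 1001), so error is at position 9.
Correct: flip bit 9 of r = 101000001111001 to get c = 101000000111001.


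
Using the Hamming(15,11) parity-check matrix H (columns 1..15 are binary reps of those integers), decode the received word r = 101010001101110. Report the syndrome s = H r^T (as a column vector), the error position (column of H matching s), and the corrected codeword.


s = (1, 0, 1, 1)^T, error position = 11, corrected codeword c = 101010001111110

Compute s = H r^T mod 2 one row at a time:
  s_1 = 0 + 1 + 1 + 0 + 1 + 1 + 1 + 0 = 5 ≡ 1 (mod 2).
  s_2 = 0 + 1 + 0 + 0 + 1 + 1 + 1 + 0 = 4 ≡ 0 (mod 2).
  s_3 = 0 + 1 + 0 + 0 + 1 + 0 + 1 + 0 = 3 ≡ 1 (mod 2).
  s_4 = 1 + 1 + 1 + 0 + 1 + 0 + 1 + 0 = 5 ≡ 1 (mod 2).
s = (1, 0, 1, 1)^T — this equals column 11 of H (binary 1011), so error is at position 11.
Correct: flip bit 11 of r = 101010001101110 to get c = 101010001111110.


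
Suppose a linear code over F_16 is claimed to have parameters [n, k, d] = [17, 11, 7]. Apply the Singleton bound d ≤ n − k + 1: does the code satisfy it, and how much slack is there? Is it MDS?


Singleton RHS = n − k + 1 = 7, slack = 0, bound satisfied, MDS.

Singleton bound: d ≤ n − k + 1.
Here n = 17, k = 11, so n − k + 1 = 7.
Given d = 7, check d ≤ 7: YES.
Slack = (n − k + 1) − d = 0.
The code is MDS (slack = 0).
Description: the claimed parameters are [17, 11, 7]_16; such a code would be MDS (meets Singleton bound).


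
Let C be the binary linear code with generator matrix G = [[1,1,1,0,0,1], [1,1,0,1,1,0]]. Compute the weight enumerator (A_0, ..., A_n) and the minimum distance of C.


Weight distribution: A_0 = 1, A_4 = 3. Minimum distance d = 4.

Enumerate all 2^2 = 4 messages m ∈ F_2^2.
For each, compute codeword c = mG in F_2^6, then tally its weight.
  m = 00 → c = 000000, weight = 0.
  m = 10 → c = 111001, weight = 4.
  m = 01 → c = 110110, weight = 4.
  m = 11 → c = 001111, weight = 4.
Tally weights:
  weight 0: 1 codewords.
  weight 4: 3 codewords.
Minimum distance d = smallest w > 0 with A_w > 0 = 4.
Sanity: Σ A_w = 4 = 2^2 = 4 ✓.


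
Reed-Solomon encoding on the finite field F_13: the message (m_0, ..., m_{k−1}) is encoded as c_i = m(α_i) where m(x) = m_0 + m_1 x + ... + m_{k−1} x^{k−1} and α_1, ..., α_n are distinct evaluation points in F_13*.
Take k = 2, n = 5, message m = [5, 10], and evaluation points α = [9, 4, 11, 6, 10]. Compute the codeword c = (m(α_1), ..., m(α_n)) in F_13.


c = [4, 6, 11, 0, 1]

Message polynomial: m(x) = 5 + 10·x (mod 13).
For each evaluation point α_i, compute m(α_i) mod 13:
  α_1 = 9: Horner steps 10 → 4, so m(9) = 4.
  α_2 = 4: Horner steps 10 → 6, so m(4) = 6.
  α_3 = 11: Horner steps 10 → 11, so m(11) = 11.
  α_4 = 6: Horner steps 10 → 0, so m(6) = 0.
  α_5 = 10: Horner steps 10 → 1, so m(10) = 1.
Codeword c = [4, 6, 11, 0, 1] ∈ F_13^5.


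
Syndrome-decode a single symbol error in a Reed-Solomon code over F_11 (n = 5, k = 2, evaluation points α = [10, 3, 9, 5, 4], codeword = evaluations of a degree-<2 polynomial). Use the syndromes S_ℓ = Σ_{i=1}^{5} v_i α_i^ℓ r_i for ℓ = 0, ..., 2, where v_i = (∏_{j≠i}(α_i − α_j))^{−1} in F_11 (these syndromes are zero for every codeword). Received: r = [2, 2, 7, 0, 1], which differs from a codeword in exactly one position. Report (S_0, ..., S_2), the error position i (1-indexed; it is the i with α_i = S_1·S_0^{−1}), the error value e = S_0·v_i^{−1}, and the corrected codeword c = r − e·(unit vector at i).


S = (7, 4, 7), error at position 1, error magnitude e = 7, c = [6, 2, 7, 0, 1].

Step 1: column multipliers v_i = (∏_{j≠i}(α_i − α_j))^{−1} mod 11.
  i = 1 (α = 10): (10−3)(10−9)(10−5)(10−4) = 7·1·5·6 = 210 ≡ 1, so v_1 = 1^{−1} = 1 (mod 11).
  i = 2 (α = 3): (3−10)(3−9)(3−5)(3−4) = (−7)·(−6)·(−2)·(−1) = 84 ≡ 7, so v_2 = 7^{−1} = 8 (mod 11).
  i = 3 (α = 9): (9−10)(9−3)(9−5)(9−4) = (−1)·6·4·5 = −120 ≡ 1, so v_3 = 1^{−1} = 1 (mod 11).
  i = 4 (α = 5): (5−10)(5−3)(5−9)(5−4) = (−5)·2·(−4)·1 = 40 ≡ 7, so v_4 = 7^{−1} = 8 (mod 11).
  i = 5 (α = 4): (4−10)(4−3)(4−9)(4−5) = (−6)·1·(−5)·(−1) = −30 ≡ 3, so v_5 = 3^{−1} = 4 (mod 11).
  v = [1, 8, 1, 8, 4].
Step 2: syndromes of r = [2, 2, 7, 0, 1] (all sums mod 11).
  S_0 = Σ v_i r_i = 1·2 + 8·2 + 1·7 + 8·0 + 4·1 = 29 ≡ 7.
  S_1 = Σ v_i α_i r_i = 1·10·2 + 8·3·2 + 1·9·7 + 8·5·0 + 4·4·1 = 147 ≡ 4.
  α_i^2 mod 11 = [1, 9, 4, 3, 5].
  S_2 = Σ v_i α_i^2 r_i = 1·1·2 + 8·9·2 + 1·4·7 + 8·3·0 + 4·5·1 = 194 ≡ 7.
  S = (7, 4, 7) ≠ 0, so r is not a codeword (an error is present).
Step 3: locate the error. For a single error e at position i, S_ℓ = v_i·e·α_i^ℓ, so α_err = S_1/S_0.
  S_0^{−1} = 7^{−1} = 8 (mod 11), so α_err = 4·8 = 32 ≡ 10 = α_1. Error position i = 1.
  Consistency check: S_2/S_1 = 7·3 = 21 ≡ 10 = α_err ✓ (single-error assumption holds).
Step 4: error magnitude e = S_0/v_1 = S_0·∏_{j≠1}(α_1 − α_j) = 7·1 = 7 ≡ 7 (mod 11).
Step 5: correct position 1: c_1 = r_1 − e = 2 − 7 ≡ 6 (mod 11). Hence c = [6, 2, 7, 0, 1].
  Check: interpolating c through the α_i gives m(x) = 5 + 10·x (degree < 2) with m(α_i) = c_i for every i, so c is indeed a codeword.


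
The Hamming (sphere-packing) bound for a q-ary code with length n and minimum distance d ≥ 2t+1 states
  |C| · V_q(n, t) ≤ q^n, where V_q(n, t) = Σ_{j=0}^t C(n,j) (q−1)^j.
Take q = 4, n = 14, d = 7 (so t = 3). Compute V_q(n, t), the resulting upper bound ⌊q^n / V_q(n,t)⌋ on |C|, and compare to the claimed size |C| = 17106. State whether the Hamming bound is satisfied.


V_q(n, t) = 10690, q^n = 268435456, Hamming bound = 25110, |C| = 17106 ≤ bound (satisfied).

Step 1: Compute V_q(n, t) = Σ_{j=0}^3 C(n, j) (q−1)^j.
  j = 0: C(14,0)·(3)^0 = 1·1 = 1.
  j = 1: C(14,1)·(3)^1 = 14·3 = 42.
  j = 2: C(14,2)·(3)^2 = 91·9 = 819.
  j = 3: C(14,3)·(3)^3 = 364·27 = 9828.
  V_q(n, t) = 1 + 42 + 819 + 9828 = 10690.
Step 2: q^n = 4^14 = 268435456.
Step 3: Hamming bound ⌊q^n / V_q(n,t)⌋ = ⌊268435456/10690⌋ = 25110.
Step 4: Compare |C| = 17106 to 25110: satisfied.
The claimed |C| lies below the Hamming bound.
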